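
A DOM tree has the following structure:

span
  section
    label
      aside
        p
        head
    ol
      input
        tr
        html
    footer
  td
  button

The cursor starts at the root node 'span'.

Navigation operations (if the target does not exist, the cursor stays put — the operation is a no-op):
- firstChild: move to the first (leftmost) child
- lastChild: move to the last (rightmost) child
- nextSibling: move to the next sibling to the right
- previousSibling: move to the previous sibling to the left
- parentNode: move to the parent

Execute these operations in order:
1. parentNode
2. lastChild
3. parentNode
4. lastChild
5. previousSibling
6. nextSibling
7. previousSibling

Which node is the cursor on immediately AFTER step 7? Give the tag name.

Answer: td

Derivation:
After 1 (parentNode): span (no-op, stayed)
After 2 (lastChild): button
After 3 (parentNode): span
After 4 (lastChild): button
After 5 (previousSibling): td
After 6 (nextSibling): button
After 7 (previousSibling): td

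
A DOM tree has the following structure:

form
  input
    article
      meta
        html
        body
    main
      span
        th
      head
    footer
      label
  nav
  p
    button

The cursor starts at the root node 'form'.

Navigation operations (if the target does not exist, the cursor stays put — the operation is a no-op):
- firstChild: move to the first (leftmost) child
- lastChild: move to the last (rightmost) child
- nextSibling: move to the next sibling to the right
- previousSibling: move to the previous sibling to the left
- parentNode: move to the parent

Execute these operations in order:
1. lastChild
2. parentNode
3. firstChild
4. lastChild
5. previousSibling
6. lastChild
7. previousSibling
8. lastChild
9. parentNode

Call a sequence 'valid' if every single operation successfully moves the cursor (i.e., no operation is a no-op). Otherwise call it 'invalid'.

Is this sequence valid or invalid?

Answer: valid

Derivation:
After 1 (lastChild): p
After 2 (parentNode): form
After 3 (firstChild): input
After 4 (lastChild): footer
After 5 (previousSibling): main
After 6 (lastChild): head
After 7 (previousSibling): span
After 8 (lastChild): th
After 9 (parentNode): span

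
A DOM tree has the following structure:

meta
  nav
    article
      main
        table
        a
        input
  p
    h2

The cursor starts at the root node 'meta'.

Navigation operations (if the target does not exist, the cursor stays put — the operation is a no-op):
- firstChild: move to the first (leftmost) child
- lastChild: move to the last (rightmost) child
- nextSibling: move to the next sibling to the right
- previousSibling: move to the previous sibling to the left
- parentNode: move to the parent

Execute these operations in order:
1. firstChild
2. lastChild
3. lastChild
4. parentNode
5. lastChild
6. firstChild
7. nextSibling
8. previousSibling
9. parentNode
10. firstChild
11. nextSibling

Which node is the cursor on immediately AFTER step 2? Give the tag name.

Answer: article

Derivation:
After 1 (firstChild): nav
After 2 (lastChild): article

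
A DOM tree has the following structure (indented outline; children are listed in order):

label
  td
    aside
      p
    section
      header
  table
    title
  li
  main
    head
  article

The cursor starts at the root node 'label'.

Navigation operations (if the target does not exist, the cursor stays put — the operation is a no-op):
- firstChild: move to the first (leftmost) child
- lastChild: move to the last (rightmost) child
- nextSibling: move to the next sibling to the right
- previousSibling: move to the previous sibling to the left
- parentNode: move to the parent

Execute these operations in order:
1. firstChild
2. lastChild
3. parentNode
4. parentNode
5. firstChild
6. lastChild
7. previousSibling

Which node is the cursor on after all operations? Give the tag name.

After 1 (firstChild): td
After 2 (lastChild): section
After 3 (parentNode): td
After 4 (parentNode): label
After 5 (firstChild): td
After 6 (lastChild): section
After 7 (previousSibling): aside

Answer: aside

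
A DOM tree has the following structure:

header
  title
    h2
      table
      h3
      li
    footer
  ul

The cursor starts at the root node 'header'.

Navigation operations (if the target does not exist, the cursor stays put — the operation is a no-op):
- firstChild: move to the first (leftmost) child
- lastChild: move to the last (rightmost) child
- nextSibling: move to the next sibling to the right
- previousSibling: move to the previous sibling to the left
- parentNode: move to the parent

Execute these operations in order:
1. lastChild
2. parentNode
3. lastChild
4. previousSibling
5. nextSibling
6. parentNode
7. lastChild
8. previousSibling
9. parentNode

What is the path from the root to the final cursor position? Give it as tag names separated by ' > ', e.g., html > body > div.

After 1 (lastChild): ul
After 2 (parentNode): header
After 3 (lastChild): ul
After 4 (previousSibling): title
After 5 (nextSibling): ul
After 6 (parentNode): header
After 7 (lastChild): ul
After 8 (previousSibling): title
After 9 (parentNode): header

Answer: header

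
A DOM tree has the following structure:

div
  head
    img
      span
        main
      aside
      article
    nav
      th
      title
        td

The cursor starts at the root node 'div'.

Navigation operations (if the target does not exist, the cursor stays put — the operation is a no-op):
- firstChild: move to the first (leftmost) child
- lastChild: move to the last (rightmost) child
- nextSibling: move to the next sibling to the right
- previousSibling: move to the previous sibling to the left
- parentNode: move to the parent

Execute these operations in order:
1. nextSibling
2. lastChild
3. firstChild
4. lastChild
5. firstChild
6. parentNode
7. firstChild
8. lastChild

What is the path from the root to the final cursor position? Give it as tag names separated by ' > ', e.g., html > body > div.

After 1 (nextSibling): div (no-op, stayed)
After 2 (lastChild): head
After 3 (firstChild): img
After 4 (lastChild): article
After 5 (firstChild): article (no-op, stayed)
After 6 (parentNode): img
After 7 (firstChild): span
After 8 (lastChild): main

Answer: div > head > img > span > main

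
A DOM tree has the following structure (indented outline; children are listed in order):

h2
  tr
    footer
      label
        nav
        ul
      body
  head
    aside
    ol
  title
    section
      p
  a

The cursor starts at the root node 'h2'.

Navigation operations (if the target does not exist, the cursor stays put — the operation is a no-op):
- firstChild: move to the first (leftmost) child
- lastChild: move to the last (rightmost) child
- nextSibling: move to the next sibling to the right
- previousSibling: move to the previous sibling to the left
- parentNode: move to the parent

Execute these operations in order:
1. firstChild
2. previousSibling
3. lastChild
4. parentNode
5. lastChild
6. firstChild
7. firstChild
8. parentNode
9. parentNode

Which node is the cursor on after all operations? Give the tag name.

After 1 (firstChild): tr
After 2 (previousSibling): tr (no-op, stayed)
After 3 (lastChild): footer
After 4 (parentNode): tr
After 5 (lastChild): footer
After 6 (firstChild): label
After 7 (firstChild): nav
After 8 (parentNode): label
After 9 (parentNode): footer

Answer: footer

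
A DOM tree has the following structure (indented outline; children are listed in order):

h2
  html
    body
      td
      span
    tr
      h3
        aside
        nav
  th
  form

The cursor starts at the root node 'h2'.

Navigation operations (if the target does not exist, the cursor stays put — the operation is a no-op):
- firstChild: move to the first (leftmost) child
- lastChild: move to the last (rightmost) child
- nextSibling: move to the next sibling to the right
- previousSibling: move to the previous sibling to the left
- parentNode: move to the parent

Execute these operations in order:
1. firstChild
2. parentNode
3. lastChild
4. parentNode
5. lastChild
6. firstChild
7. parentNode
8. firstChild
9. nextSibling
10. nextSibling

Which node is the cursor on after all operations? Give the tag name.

After 1 (firstChild): html
After 2 (parentNode): h2
After 3 (lastChild): form
After 4 (parentNode): h2
After 5 (lastChild): form
After 6 (firstChild): form (no-op, stayed)
After 7 (parentNode): h2
After 8 (firstChild): html
After 9 (nextSibling): th
After 10 (nextSibling): form

Answer: form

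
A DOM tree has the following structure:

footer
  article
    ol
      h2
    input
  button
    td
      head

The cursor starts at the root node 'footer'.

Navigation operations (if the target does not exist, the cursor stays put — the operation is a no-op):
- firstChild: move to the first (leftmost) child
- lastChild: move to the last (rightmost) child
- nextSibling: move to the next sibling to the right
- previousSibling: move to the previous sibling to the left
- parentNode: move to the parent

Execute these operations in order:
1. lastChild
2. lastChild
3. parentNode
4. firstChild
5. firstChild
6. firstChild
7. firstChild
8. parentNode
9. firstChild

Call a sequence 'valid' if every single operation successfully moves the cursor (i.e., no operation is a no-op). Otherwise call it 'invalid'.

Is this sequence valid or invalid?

Answer: invalid

Derivation:
After 1 (lastChild): button
After 2 (lastChild): td
After 3 (parentNode): button
After 4 (firstChild): td
After 5 (firstChild): head
After 6 (firstChild): head (no-op, stayed)
After 7 (firstChild): head (no-op, stayed)
After 8 (parentNode): td
After 9 (firstChild): head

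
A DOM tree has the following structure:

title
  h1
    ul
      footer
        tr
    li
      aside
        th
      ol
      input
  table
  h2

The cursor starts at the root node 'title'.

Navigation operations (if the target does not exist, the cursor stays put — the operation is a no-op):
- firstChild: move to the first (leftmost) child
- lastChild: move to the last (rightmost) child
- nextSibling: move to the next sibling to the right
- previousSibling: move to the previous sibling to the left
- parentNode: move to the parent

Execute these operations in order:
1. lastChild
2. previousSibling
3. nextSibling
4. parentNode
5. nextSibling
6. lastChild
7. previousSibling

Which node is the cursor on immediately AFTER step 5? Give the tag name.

Answer: title

Derivation:
After 1 (lastChild): h2
After 2 (previousSibling): table
After 3 (nextSibling): h2
After 4 (parentNode): title
After 5 (nextSibling): title (no-op, stayed)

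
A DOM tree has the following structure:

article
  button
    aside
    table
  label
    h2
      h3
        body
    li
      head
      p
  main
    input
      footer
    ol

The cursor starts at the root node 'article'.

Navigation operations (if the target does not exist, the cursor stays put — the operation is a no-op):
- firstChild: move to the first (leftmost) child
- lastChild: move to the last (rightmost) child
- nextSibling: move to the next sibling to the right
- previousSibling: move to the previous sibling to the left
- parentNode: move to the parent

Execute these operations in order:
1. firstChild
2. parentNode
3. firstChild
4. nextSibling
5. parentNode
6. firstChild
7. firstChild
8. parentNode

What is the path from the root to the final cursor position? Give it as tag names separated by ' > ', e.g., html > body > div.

Answer: article > button

Derivation:
After 1 (firstChild): button
After 2 (parentNode): article
After 3 (firstChild): button
After 4 (nextSibling): label
After 5 (parentNode): article
After 6 (firstChild): button
After 7 (firstChild): aside
After 8 (parentNode): button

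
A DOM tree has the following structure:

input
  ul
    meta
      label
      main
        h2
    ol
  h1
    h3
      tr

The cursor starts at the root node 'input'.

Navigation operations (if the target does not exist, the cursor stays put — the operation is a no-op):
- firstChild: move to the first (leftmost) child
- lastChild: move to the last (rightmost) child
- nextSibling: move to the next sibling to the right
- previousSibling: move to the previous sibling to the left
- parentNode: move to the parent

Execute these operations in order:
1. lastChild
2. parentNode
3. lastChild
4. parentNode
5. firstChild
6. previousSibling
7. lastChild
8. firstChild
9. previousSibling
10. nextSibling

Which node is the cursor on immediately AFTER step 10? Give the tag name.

After 1 (lastChild): h1
After 2 (parentNode): input
After 3 (lastChild): h1
After 4 (parentNode): input
After 5 (firstChild): ul
After 6 (previousSibling): ul (no-op, stayed)
After 7 (lastChild): ol
After 8 (firstChild): ol (no-op, stayed)
After 9 (previousSibling): meta
After 10 (nextSibling): ol

Answer: ol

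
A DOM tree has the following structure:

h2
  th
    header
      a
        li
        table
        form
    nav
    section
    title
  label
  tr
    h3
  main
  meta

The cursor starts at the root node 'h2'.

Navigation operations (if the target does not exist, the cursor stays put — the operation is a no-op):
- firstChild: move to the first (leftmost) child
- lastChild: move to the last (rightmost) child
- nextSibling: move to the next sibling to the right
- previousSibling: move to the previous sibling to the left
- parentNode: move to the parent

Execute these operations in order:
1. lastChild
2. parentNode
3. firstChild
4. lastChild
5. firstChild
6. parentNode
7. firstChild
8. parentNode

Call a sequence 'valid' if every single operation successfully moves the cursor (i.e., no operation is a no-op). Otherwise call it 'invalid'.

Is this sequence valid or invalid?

After 1 (lastChild): meta
After 2 (parentNode): h2
After 3 (firstChild): th
After 4 (lastChild): title
After 5 (firstChild): title (no-op, stayed)
After 6 (parentNode): th
After 7 (firstChild): header
After 8 (parentNode): th

Answer: invalid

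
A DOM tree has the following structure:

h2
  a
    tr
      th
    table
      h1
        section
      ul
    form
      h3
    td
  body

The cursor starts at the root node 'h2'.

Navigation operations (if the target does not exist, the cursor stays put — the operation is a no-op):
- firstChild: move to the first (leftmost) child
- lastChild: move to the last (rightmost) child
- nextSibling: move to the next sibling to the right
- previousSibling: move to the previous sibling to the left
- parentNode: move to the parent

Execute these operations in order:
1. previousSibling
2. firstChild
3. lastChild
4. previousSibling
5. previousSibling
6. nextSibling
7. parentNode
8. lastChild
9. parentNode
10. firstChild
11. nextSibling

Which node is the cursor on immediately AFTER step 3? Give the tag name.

After 1 (previousSibling): h2 (no-op, stayed)
After 2 (firstChild): a
After 3 (lastChild): td

Answer: td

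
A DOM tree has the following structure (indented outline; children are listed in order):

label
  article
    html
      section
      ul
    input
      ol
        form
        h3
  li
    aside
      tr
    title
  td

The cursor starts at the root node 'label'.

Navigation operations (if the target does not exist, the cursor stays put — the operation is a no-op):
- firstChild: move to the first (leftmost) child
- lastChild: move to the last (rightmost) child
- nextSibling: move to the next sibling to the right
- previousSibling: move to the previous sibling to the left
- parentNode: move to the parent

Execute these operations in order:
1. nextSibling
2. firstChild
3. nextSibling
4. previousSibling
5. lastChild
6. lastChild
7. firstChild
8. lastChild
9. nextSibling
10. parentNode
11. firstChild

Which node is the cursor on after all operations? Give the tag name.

Answer: form

Derivation:
After 1 (nextSibling): label (no-op, stayed)
After 2 (firstChild): article
After 3 (nextSibling): li
After 4 (previousSibling): article
After 5 (lastChild): input
After 6 (lastChild): ol
After 7 (firstChild): form
After 8 (lastChild): form (no-op, stayed)
After 9 (nextSibling): h3
After 10 (parentNode): ol
After 11 (firstChild): form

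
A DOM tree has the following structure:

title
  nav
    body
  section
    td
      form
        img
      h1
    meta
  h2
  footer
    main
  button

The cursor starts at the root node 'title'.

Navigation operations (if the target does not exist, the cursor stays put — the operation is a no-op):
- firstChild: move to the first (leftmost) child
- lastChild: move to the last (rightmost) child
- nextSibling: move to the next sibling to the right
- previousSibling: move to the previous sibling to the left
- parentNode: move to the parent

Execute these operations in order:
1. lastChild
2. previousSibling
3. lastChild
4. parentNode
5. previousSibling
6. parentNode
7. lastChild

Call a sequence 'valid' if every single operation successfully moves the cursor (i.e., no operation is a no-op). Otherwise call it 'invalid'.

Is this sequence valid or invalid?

Answer: valid

Derivation:
After 1 (lastChild): button
After 2 (previousSibling): footer
After 3 (lastChild): main
After 4 (parentNode): footer
After 5 (previousSibling): h2
After 6 (parentNode): title
After 7 (lastChild): button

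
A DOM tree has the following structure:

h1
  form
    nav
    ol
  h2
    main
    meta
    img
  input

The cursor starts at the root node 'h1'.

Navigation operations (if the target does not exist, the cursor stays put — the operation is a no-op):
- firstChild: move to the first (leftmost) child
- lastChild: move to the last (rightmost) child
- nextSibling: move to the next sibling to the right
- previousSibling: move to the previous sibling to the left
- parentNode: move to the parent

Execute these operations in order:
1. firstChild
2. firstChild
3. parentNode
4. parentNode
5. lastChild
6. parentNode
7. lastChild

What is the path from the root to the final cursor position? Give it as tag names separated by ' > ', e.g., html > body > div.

Answer: h1 > input

Derivation:
After 1 (firstChild): form
After 2 (firstChild): nav
After 3 (parentNode): form
After 4 (parentNode): h1
After 5 (lastChild): input
After 6 (parentNode): h1
After 7 (lastChild): input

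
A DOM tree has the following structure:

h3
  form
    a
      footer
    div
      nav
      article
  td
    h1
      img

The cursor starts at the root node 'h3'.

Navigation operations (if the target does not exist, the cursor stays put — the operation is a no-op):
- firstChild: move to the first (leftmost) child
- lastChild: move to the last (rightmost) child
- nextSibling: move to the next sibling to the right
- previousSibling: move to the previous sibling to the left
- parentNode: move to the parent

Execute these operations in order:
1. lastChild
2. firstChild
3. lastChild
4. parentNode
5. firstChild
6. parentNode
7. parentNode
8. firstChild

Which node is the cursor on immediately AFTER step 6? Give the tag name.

Answer: h1

Derivation:
After 1 (lastChild): td
After 2 (firstChild): h1
After 3 (lastChild): img
After 4 (parentNode): h1
After 5 (firstChild): img
After 6 (parentNode): h1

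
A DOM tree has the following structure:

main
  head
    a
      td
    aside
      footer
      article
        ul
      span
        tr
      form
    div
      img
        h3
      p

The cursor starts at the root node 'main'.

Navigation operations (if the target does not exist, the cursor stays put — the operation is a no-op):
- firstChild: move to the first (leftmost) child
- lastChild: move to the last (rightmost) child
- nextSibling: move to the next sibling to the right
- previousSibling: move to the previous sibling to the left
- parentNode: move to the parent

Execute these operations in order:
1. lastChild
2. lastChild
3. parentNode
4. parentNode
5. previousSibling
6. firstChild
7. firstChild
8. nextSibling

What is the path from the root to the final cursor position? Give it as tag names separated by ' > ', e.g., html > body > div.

After 1 (lastChild): head
After 2 (lastChild): div
After 3 (parentNode): head
After 4 (parentNode): main
After 5 (previousSibling): main (no-op, stayed)
After 6 (firstChild): head
After 7 (firstChild): a
After 8 (nextSibling): aside

Answer: main > head > aside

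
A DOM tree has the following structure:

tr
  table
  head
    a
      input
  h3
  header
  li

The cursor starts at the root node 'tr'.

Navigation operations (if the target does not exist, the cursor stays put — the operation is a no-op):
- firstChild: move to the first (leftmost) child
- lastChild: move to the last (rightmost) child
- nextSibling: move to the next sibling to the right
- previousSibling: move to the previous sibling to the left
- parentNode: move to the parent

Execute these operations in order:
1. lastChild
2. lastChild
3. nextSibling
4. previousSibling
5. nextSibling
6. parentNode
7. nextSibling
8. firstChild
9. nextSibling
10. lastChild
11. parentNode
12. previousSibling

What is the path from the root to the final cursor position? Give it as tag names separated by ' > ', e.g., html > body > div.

After 1 (lastChild): li
After 2 (lastChild): li (no-op, stayed)
After 3 (nextSibling): li (no-op, stayed)
After 4 (previousSibling): header
After 5 (nextSibling): li
After 6 (parentNode): tr
After 7 (nextSibling): tr (no-op, stayed)
After 8 (firstChild): table
After 9 (nextSibling): head
After 10 (lastChild): a
After 11 (parentNode): head
After 12 (previousSibling): table

Answer: tr > table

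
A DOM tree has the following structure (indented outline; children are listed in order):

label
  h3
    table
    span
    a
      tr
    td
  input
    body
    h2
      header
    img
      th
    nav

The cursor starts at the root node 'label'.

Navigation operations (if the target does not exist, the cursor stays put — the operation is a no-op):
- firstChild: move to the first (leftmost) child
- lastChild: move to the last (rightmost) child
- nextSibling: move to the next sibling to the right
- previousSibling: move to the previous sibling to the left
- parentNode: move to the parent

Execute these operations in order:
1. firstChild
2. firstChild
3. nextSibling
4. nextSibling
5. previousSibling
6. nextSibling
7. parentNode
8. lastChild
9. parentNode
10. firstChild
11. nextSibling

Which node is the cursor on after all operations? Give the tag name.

After 1 (firstChild): h3
After 2 (firstChild): table
After 3 (nextSibling): span
After 4 (nextSibling): a
After 5 (previousSibling): span
After 6 (nextSibling): a
After 7 (parentNode): h3
After 8 (lastChild): td
After 9 (parentNode): h3
After 10 (firstChild): table
After 11 (nextSibling): span

Answer: span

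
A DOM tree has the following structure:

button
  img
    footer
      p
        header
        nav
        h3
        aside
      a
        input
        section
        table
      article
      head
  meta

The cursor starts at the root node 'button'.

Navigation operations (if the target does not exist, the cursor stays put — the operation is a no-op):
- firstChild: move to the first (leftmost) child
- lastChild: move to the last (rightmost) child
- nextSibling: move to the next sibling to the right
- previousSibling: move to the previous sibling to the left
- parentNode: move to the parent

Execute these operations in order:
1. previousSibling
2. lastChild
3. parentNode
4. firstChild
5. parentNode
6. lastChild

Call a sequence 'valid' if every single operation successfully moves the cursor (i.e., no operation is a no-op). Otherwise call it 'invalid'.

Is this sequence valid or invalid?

After 1 (previousSibling): button (no-op, stayed)
After 2 (lastChild): meta
After 3 (parentNode): button
After 4 (firstChild): img
After 5 (parentNode): button
After 6 (lastChild): meta

Answer: invalid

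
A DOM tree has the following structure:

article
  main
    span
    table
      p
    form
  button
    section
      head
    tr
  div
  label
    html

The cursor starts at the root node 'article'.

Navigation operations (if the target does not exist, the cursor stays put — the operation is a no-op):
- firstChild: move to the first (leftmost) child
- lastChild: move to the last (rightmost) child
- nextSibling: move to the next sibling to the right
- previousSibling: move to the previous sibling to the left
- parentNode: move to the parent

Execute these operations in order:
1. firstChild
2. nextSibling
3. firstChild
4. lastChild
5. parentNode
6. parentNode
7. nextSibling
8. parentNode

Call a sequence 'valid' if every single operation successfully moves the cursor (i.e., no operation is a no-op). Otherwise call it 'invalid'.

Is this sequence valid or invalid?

Answer: valid

Derivation:
After 1 (firstChild): main
After 2 (nextSibling): button
After 3 (firstChild): section
After 4 (lastChild): head
After 5 (parentNode): section
After 6 (parentNode): button
After 7 (nextSibling): div
After 8 (parentNode): article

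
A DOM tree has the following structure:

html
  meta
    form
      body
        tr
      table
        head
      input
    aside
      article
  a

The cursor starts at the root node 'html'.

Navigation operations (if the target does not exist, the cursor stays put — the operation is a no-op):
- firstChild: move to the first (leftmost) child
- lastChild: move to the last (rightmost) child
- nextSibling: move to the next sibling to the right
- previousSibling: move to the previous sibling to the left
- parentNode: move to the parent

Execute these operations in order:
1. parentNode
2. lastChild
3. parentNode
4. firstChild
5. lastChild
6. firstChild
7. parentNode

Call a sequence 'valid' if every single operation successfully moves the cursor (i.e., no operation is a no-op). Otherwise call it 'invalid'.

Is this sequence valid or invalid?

After 1 (parentNode): html (no-op, stayed)
After 2 (lastChild): a
After 3 (parentNode): html
After 4 (firstChild): meta
After 5 (lastChild): aside
After 6 (firstChild): article
After 7 (parentNode): aside

Answer: invalid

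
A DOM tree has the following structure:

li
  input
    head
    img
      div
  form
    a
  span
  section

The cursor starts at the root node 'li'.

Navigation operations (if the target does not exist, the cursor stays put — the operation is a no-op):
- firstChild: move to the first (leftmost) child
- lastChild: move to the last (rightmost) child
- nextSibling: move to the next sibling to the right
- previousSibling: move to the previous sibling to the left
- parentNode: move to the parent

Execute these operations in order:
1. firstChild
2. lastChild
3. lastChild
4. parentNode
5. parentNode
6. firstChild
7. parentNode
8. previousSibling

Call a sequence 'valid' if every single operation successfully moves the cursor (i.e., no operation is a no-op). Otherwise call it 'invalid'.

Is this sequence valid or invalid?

Answer: invalid

Derivation:
After 1 (firstChild): input
After 2 (lastChild): img
After 3 (lastChild): div
After 4 (parentNode): img
After 5 (parentNode): input
After 6 (firstChild): head
After 7 (parentNode): input
After 8 (previousSibling): input (no-op, stayed)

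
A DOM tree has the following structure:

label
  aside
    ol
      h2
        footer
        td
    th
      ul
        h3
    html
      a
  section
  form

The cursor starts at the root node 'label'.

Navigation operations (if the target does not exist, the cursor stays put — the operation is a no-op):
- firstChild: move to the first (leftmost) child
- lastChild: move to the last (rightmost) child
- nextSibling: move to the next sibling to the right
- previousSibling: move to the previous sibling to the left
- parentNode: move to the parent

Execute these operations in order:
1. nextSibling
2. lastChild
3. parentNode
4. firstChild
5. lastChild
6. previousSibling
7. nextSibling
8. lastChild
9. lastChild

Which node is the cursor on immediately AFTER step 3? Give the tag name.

Answer: label

Derivation:
After 1 (nextSibling): label (no-op, stayed)
After 2 (lastChild): form
After 3 (parentNode): label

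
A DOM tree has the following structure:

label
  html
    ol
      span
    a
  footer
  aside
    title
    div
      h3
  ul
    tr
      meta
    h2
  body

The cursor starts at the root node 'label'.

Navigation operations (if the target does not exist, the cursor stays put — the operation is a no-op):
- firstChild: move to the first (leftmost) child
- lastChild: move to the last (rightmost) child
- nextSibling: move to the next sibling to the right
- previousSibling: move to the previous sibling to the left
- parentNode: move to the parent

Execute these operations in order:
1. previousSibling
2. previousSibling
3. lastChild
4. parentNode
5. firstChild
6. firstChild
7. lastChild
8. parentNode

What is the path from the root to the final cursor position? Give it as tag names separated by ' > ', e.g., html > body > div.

After 1 (previousSibling): label (no-op, stayed)
After 2 (previousSibling): label (no-op, stayed)
After 3 (lastChild): body
After 4 (parentNode): label
After 5 (firstChild): html
After 6 (firstChild): ol
After 7 (lastChild): span
After 8 (parentNode): ol

Answer: label > html > ol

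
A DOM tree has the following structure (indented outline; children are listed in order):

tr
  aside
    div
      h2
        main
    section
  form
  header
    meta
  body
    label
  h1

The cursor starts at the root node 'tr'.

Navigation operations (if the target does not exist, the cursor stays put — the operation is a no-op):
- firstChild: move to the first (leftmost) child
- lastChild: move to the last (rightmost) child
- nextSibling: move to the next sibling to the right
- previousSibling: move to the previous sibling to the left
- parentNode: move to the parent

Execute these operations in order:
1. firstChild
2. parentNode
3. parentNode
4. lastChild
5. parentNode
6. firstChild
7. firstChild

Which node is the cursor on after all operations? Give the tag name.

After 1 (firstChild): aside
After 2 (parentNode): tr
After 3 (parentNode): tr (no-op, stayed)
After 4 (lastChild): h1
After 5 (parentNode): tr
After 6 (firstChild): aside
After 7 (firstChild): div

Answer: div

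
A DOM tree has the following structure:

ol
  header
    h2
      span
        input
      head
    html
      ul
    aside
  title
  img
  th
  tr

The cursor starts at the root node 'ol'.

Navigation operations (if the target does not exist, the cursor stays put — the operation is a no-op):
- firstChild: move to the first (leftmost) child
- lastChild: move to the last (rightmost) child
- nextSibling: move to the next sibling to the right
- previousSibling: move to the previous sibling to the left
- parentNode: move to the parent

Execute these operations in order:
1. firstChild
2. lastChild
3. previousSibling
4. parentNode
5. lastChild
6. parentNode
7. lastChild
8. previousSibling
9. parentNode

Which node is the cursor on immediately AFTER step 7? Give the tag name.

After 1 (firstChild): header
After 2 (lastChild): aside
After 3 (previousSibling): html
After 4 (parentNode): header
After 5 (lastChild): aside
After 6 (parentNode): header
After 7 (lastChild): aside

Answer: aside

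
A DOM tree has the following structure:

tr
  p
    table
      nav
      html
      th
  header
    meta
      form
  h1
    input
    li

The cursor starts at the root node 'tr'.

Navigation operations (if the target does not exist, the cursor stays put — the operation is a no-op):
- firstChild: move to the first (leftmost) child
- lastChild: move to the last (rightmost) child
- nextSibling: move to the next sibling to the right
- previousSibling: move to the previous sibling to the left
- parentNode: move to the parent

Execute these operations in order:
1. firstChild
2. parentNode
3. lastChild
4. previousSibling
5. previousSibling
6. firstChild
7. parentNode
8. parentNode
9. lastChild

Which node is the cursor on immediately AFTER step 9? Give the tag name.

After 1 (firstChild): p
After 2 (parentNode): tr
After 3 (lastChild): h1
After 4 (previousSibling): header
After 5 (previousSibling): p
After 6 (firstChild): table
After 7 (parentNode): p
After 8 (parentNode): tr
After 9 (lastChild): h1

Answer: h1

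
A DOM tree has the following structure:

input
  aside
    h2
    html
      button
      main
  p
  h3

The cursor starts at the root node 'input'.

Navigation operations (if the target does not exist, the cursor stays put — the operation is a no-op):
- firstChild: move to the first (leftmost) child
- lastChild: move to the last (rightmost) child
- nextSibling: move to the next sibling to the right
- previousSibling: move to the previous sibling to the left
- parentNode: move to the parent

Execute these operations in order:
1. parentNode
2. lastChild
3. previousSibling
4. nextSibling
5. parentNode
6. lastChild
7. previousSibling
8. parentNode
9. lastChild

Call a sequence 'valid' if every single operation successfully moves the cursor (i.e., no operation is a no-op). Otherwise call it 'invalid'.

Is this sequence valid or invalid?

After 1 (parentNode): input (no-op, stayed)
After 2 (lastChild): h3
After 3 (previousSibling): p
After 4 (nextSibling): h3
After 5 (parentNode): input
After 6 (lastChild): h3
After 7 (previousSibling): p
After 8 (parentNode): input
After 9 (lastChild): h3

Answer: invalid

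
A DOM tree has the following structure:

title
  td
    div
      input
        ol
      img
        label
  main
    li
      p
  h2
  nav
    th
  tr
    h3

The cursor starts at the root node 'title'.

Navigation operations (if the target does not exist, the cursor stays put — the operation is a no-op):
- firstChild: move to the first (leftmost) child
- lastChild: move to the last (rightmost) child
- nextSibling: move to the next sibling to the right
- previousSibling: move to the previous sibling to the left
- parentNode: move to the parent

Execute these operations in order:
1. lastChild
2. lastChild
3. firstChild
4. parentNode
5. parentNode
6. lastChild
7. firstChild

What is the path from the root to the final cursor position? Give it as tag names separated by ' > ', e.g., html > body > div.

After 1 (lastChild): tr
After 2 (lastChild): h3
After 3 (firstChild): h3 (no-op, stayed)
After 4 (parentNode): tr
After 5 (parentNode): title
After 6 (lastChild): tr
After 7 (firstChild): h3

Answer: title > tr > h3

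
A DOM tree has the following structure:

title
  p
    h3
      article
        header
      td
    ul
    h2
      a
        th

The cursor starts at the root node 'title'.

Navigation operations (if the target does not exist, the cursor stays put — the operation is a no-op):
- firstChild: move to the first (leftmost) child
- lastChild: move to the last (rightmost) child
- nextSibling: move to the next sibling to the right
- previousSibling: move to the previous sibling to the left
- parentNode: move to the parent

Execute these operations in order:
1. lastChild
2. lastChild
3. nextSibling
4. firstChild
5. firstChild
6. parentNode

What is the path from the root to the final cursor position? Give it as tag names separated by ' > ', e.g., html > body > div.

After 1 (lastChild): p
After 2 (lastChild): h2
After 3 (nextSibling): h2 (no-op, stayed)
After 4 (firstChild): a
After 5 (firstChild): th
After 6 (parentNode): a

Answer: title > p > h2 > a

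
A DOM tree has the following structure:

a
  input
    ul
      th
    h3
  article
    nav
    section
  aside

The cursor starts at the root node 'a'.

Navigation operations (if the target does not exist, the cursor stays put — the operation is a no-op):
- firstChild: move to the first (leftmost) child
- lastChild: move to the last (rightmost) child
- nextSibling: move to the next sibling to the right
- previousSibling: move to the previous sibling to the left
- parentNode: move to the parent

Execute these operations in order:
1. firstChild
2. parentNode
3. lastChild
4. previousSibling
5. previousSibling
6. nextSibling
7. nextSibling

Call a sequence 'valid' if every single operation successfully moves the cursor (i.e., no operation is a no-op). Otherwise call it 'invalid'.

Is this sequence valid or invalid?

After 1 (firstChild): input
After 2 (parentNode): a
After 3 (lastChild): aside
After 4 (previousSibling): article
After 5 (previousSibling): input
After 6 (nextSibling): article
After 7 (nextSibling): aside

Answer: valid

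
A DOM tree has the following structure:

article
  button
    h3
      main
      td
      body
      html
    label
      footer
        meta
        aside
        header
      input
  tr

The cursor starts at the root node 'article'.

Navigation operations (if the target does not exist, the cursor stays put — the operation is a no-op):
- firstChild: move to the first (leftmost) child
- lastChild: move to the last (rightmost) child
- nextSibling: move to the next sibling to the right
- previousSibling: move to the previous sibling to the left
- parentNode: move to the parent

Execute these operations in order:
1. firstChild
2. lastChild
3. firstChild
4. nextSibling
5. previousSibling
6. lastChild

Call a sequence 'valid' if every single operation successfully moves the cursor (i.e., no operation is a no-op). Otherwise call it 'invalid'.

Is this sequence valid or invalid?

After 1 (firstChild): button
After 2 (lastChild): label
After 3 (firstChild): footer
After 4 (nextSibling): input
After 5 (previousSibling): footer
After 6 (lastChild): header

Answer: valid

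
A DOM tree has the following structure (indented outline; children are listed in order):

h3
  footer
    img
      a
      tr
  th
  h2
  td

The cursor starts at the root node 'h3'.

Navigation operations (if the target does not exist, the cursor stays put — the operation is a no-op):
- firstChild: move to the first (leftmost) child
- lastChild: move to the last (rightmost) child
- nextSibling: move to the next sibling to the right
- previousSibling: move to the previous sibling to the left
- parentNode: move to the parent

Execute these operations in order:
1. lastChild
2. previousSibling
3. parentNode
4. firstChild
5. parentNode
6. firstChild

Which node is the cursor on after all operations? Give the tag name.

Answer: footer

Derivation:
After 1 (lastChild): td
After 2 (previousSibling): h2
After 3 (parentNode): h3
After 4 (firstChild): footer
After 5 (parentNode): h3
After 6 (firstChild): footer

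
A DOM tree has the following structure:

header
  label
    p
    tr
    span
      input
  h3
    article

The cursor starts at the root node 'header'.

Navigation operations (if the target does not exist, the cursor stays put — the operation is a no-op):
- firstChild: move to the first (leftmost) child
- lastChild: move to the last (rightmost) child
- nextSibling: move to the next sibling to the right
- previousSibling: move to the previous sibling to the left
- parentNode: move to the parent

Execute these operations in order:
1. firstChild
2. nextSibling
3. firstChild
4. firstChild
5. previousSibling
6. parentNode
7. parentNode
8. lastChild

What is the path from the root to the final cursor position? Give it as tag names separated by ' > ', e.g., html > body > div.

Answer: header > h3

Derivation:
After 1 (firstChild): label
After 2 (nextSibling): h3
After 3 (firstChild): article
After 4 (firstChild): article (no-op, stayed)
After 5 (previousSibling): article (no-op, stayed)
After 6 (parentNode): h3
After 7 (parentNode): header
After 8 (lastChild): h3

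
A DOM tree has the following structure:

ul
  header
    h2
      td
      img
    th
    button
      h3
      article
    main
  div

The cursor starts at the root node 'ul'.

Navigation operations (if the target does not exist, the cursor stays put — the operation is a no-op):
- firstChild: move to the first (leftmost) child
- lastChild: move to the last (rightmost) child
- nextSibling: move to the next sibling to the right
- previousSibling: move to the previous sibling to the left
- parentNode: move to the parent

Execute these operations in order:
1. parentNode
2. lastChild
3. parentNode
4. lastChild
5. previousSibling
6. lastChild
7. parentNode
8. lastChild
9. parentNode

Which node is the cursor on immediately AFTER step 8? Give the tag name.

After 1 (parentNode): ul (no-op, stayed)
After 2 (lastChild): div
After 3 (parentNode): ul
After 4 (lastChild): div
After 5 (previousSibling): header
After 6 (lastChild): main
After 7 (parentNode): header
After 8 (lastChild): main

Answer: main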